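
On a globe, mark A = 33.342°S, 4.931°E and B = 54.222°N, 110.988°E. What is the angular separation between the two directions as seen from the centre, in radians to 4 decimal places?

2.1908 rad

In radians: φ₁ = -0.5819, φ₂ = 0.9464, Δλ = 106.057° = 1.8510 rad.
Haversine: a = sin²(Δφ/2) + cos φ₁ cos φ₂ sin²(Δλ/2) = 0.4787 + (0.8354)(0.5846)(0.6383) = 0.79050.
Central angle c = 2·arcsin(√a) = 2.19076 rad.
So the angular separation is 2.1908 rad.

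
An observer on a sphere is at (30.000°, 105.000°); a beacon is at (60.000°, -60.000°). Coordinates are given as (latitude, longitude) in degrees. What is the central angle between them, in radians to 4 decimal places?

1.5560 rad

With latitudes φ₁ = 30.000°, φ₂ = 60.000° and longitude difference Δλ = -165.000°:
Haversine: a = sin²(Δφ/2) + cos φ₁ cos φ₂ sin²(Δλ/2) = 0.0670 + (0.8660)(0.5000)(0.9830) = 0.49262.
Central angle c = 2·arcsin(√a) = 1.55604 rad.
So the angular separation is 1.5560 rad.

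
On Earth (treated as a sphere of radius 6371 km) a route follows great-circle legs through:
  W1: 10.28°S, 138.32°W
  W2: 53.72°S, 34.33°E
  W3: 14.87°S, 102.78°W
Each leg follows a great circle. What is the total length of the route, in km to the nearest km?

24234 km

Leg W1→W2: central angle 2.0193 rad, distance 12864.7 km.
Leg W2→W3: central angle 1.7846 rad, distance 11369.5 km.
Total: 12864.7 + 11369.5 ≈ 24234 km.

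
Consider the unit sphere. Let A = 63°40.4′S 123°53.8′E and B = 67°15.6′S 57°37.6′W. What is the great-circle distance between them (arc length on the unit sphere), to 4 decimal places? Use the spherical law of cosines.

0.8563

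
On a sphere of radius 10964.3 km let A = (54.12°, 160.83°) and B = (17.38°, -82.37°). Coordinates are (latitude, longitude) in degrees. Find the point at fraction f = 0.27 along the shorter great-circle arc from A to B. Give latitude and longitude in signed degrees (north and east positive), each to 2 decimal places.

59.84°, -154.58°

The central angle between A and B is δ = 1.5810 rad.
With f = 0.27, the slerp weights are sin((1−f)δ)/sin δ = 0.9145 and sin(fδ)/sin δ = 0.4140.
Weighted sum of the unit vectors: (0.9145)·(-0.5536,0.1925,0.8102) + (0.4140)·(0.1267,-0.9459,0.2987) = (-0.4538, -0.2156, 0.8646).
Converting back: φ = atan2(z, √(x²+y²)) = 59.84°, λ = atan2(y, x) = -154.58°.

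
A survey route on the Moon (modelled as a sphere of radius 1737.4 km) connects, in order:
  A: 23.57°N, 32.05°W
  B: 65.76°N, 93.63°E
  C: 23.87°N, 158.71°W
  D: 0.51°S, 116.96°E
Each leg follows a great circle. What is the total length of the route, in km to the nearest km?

Leg A→B: central angle 1.4252 rad, distance 2476.1 km.
Leg B→C: central angle 1.3129 rad, distance 2281.0 km.
Leg C→D: central angle 1.4839 rad, distance 2578.2 km.
Total: 2476.1 + 2281.0 + 2578.2 ≈ 7335 km.

7335 km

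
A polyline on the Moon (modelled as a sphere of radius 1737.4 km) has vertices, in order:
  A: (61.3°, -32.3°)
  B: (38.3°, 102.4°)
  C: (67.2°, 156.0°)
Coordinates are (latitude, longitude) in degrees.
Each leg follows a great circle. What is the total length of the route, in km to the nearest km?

3490 km

Leg A→B: central angle 1.2885 rad, distance 2238.7 km.
Leg B→C: central angle 0.7200 rad, distance 1250.9 km.
Total: 2238.7 + 1250.9 ≈ 3490 km.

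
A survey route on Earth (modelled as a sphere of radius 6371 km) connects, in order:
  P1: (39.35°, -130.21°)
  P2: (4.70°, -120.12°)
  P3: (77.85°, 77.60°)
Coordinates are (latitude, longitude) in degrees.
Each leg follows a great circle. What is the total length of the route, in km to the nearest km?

14757 km

Leg P1→P2: central angle 0.6254 rad, distance 3984.5 km.
Leg P2→P3: central angle 1.6908 rad, distance 10772.0 km.
Total: 3984.5 + 10772.0 ≈ 14757 km.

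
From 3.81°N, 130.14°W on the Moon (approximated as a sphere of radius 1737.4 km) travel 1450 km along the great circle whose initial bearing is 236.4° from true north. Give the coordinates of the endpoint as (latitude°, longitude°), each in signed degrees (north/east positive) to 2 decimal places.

Angular distance δ = d/R = 1450/1737.4 = 0.83458 rad; initial bearing θ = 4.1260 rad.
sin φ₂ = sin φ₁ cos δ + cos φ₁ sin δ cos θ = (0.0664)(0.6715) + (0.9978)(0.7410)(-0.5534) = -0.3645, so φ₂ = -21.38°.
Δλ = atan2(sin θ sin δ cos φ₁, cos δ − sin φ₁ sin φ₂) = atan2(-0.6158, 0.6957) = -41.515°.
λ₂ = -130.140° − 41.515° = -171.66°.

-21.38°, -171.66°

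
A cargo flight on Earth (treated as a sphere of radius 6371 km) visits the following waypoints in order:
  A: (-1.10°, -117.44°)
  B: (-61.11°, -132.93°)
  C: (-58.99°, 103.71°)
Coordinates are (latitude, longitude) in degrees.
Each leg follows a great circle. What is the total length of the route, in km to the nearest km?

12600 km

Leg A→B: central angle 1.0675 rad, distance 6801.1 km.
Leg B→C: central angle 0.9103 rad, distance 5799.3 km.
Total: 6801.1 + 5799.3 ≈ 12600 km.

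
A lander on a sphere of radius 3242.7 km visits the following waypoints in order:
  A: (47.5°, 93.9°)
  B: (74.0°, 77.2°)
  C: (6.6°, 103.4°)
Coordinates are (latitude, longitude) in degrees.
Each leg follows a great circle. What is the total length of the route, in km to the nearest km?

Leg A→B: central angle 0.4798 rad, distance 1555.9 km.
Leg B→C: central angle 1.2066 rad, distance 3912.8 km.
Total: 1555.9 + 3912.8 ≈ 5469 km.

5469 km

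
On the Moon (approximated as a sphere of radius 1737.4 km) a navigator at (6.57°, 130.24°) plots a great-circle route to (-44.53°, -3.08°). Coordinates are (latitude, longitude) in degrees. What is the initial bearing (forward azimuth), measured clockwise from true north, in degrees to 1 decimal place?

219.0°

Δλ = -133.320° = -2.3269 rad.
y = sin Δλ · cos φ₂ = (-0.7275)(0.7129) = -0.5186
x = cos φ₁ sin φ₂ − sin φ₁ cos φ₂ cos Δλ = (0.9934)(-0.7013) − (0.1144)(0.7129)(-0.6861) = -0.6407
θ = atan2(y, x) = -141.01°; adding 360° gives 219.0°.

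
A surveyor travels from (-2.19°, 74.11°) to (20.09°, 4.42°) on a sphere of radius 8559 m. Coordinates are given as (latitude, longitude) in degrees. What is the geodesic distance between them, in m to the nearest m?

10723 m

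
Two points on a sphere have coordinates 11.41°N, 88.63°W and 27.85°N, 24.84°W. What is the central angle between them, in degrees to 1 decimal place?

Let φ₁ = 0.1991 rad, φ₂ = 0.4861 rad, and Δλ = 1.1133 rad.
cos c = sin φ₁ sin φ₂ + cos φ₁ cos φ₂ cos Δλ = (0.1978)(0.4672) + (0.9802)(0.8842)(0.4417) = 0.47521,
so c = arccos(0.47521) = 1.07560 rad.
So the angular separation is 61.6°.

61.6°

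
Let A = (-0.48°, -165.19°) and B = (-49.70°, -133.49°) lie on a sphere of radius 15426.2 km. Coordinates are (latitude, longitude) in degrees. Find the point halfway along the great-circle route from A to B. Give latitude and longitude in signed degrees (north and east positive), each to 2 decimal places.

-25.91°, -152.82°

The central angle between A and B is δ = 0.9804 rad.
With f = 0.5, the slerp weights are sin((1−f)δ)/sin δ = 0.5667 and sin(fδ)/sin δ = 0.5667.
Weighted sum of the unit vectors: (0.5667)·(-0.9667,-0.2556,-0.0084) + (0.5667)·(-0.4451,-0.4692,-0.7627) = (-0.8002, -0.4108, -0.4370).
Converting back: φ = atan2(z, √(x²+y²)) = -25.91°, λ = atan2(y, x) = -152.82°.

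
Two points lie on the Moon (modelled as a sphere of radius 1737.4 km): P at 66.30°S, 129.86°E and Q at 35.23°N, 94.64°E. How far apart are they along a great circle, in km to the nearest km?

With latitudes φ₁ = -66.300°, φ₂ = 35.230° and longitude difference Δλ = -35.220°:
cos c = sin φ₁ sin φ₂ + cos φ₁ cos φ₂ cos Δλ = (-0.9157)(0.5769) + (0.4019)(0.8168)(0.8169) = -0.25998,
so c = arccos(-0.25998) = 1.83380 rad.
Distance = R·c = 1737.4 × 1.8338 ≈ 3186 km.

3186 km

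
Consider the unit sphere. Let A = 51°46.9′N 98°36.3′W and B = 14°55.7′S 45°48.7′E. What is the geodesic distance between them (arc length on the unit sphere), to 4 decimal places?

2.3303

Let φ₁ = 0.9038 rad, φ₂ = -0.2605 rad, and Δλ = 2.5205 rad.
cos c = sin φ₁ sin φ₂ + cos φ₁ cos φ₂ cos Δλ = (0.7857)(-0.2576) + (0.6187)(0.9662)(-0.8133) = -0.68855,
so c = arccos(-0.68855) = 2.33028 rad.
On the unit sphere the arc length equals the central angle: 2.3303.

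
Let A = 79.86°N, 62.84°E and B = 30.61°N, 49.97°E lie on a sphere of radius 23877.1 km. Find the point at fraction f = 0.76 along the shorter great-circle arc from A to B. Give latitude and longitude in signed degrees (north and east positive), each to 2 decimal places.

42.48°, 50.79°

Central angle δ = 0.8646 rad. Interpolating on the sphere with fraction f = 0.76:
P = [sin((1−f)δ)·A + sin(fδ)·B] / sin δ = 0.2708·A + 0.8028·B in Cartesian coordinates,
giving P = (0.4662, 0.5715, 0.6753), i.e. latitude 42.48°, longitude 50.79°.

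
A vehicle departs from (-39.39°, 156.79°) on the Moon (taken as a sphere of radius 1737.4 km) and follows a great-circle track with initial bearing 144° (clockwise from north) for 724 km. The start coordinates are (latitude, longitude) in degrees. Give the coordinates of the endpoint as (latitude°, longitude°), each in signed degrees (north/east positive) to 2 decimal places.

-56.45°, -177.72°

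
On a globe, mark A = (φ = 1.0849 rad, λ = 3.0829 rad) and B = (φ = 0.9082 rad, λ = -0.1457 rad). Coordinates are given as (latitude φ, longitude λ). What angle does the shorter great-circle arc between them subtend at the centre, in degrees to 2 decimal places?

In radians: φ₁ = 1.0849, φ₂ = 0.9082, Δλ = 175.015° = 3.0546 rad.
Haversine: a = sin²(Δφ/2) + cos φ₁ cos φ₂ sin²(Δλ/2) = 0.0078 + (0.4670)(0.6152)(0.9981) = 0.29453.
Central angle c = 2·arcsin(√a) = 1.14730 rad.
So the angular separation is 65.74°.

65.74°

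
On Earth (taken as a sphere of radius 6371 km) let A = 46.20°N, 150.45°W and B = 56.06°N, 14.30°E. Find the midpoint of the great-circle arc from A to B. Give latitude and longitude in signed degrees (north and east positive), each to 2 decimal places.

82.20°, -106.71°

The central angle between A and B is δ = 1.3429 rad.
With f = 0.5, the slerp weights are sin((1−f)δ)/sin δ = 0.6386 and sin(fδ)/sin δ = 0.6386.
Weighted sum of the unit vectors: (0.6386)·(-0.6021,-0.3414,0.7218) + (0.6386)·(0.5410,0.1379,0.8296) = (-0.0390, -0.1299, 0.9908).
Converting back: φ = atan2(z, √(x²+y²)) = 82.20°, λ = atan2(y, x) = -106.71°.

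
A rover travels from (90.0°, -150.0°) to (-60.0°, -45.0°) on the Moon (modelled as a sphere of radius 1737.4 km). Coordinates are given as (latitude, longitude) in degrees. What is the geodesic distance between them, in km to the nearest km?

Let φ₁ = 1.5708 rad, φ₂ = -1.0472 rad, and Δλ = 1.8326 rad.
Haversine: a = sin²(Δφ/2) + cos φ₁ cos φ₂ sin²(Δλ/2) = 0.9330 + (0.0000)(0.5000)(0.6294) = 0.93301.
Central angle c = 2·arcsin(√a) = 2.61799 rad.
Distance = R·c = 1737.4 × 2.6180 ≈ 4549 km.

4549 km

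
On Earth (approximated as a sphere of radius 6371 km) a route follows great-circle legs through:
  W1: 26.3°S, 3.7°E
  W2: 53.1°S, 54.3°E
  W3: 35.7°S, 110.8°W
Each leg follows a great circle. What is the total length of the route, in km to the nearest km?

15140 km

Leg W1→W2: central angle 0.8010 rad, distance 5103.3 km.
Leg W2→W3: central angle 1.5753 rad, distance 10036.5 km.
Total: 5103.3 + 10036.5 ≈ 15140 km.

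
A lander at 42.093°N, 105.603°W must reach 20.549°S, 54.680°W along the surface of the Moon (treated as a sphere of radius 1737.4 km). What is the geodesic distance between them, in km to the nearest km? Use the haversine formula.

2374 km

In radians: φ₁ = 0.7347, φ₂ = -0.3586, Δλ = 50.923° = 0.8888 rad.
Haversine: a = sin²(Δφ/2) + cos φ₁ cos φ₂ sin²(Δλ/2) = 0.2702 + (0.7421)(0.9364)(0.1848) = 0.39864.
Central angle c = 2·arcsin(√a) = 1.36667 rad.
Distance = R·c = 1737.4 × 1.3667 ≈ 2374 km.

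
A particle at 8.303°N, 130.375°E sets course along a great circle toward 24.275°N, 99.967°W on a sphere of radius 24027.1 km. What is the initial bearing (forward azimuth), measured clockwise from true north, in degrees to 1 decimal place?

With φ₁ = 0.1449, φ₂ = 0.4237, Δλ = 2.2630 rad, the forward-azimuth formula gives
θ = atan2( sin Δλ cos φ₂ , cos φ₁ sin φ₂ − sin φ₁ cos φ₂ cos Δλ ) = atan2(0.7018, 0.4908) = 55.03°.
So the initial bearing is 55.0°.

55.0°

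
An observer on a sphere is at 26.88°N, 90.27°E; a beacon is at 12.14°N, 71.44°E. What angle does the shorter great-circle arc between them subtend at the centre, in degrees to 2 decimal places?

With latitudes φ₁ = 26.880°, φ₂ = 12.140° and longitude difference Δλ = -18.830°:
Haversine: a = sin²(Δφ/2) + cos φ₁ cos φ₂ sin²(Δλ/2) = 0.0165 + (0.8920)(0.9776)(0.0268) = 0.03979.
Central angle c = 2·arcsin(√a) = 0.40164 rad.
So the angular separation is 23.01°.

23.01°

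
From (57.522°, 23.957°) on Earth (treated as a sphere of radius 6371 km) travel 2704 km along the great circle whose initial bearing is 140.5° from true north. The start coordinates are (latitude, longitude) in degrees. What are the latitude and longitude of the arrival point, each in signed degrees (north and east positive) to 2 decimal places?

Angular distance δ = d/R = 2704/6371 = 0.42442 rad; initial bearing θ = 2.4522 rad.
sin φ₂ = sin φ₁ cos δ + cos φ₁ sin δ cos θ = (0.8436)(0.9113) + (0.5370)(0.4118)(-0.7716) = 0.5981, so φ₂ = 36.74°.
Δλ = atan2(sin θ sin δ cos φ₁, cos δ − sin φ₁ sin φ₂) = atan2(0.1407, 0.4067) = 19.077°.
λ₂ = 23.957° + 19.077° = 43.03°.

36.74°, 43.03°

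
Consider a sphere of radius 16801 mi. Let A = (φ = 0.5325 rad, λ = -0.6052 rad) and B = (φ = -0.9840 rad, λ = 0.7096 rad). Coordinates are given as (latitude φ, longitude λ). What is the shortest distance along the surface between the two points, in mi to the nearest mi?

With latitudes φ₁ = 30.510°, φ₂ = -56.379° and longitude difference Δλ = 75.332°:
cos c = sin φ₁ sin φ₂ + cos φ₁ cos φ₂ cos Δλ = (0.5077)(-0.8327) + (0.8615)(0.5537)(0.2532) = -0.30197,
so c = arccos(-0.30197) = 1.87756 rad.
Distance = R·c = 16801 × 1.8776 ≈ 31545 mi.

31545 mi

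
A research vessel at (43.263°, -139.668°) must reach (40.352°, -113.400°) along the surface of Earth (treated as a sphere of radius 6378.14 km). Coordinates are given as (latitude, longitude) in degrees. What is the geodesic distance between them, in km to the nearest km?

2194 km

In radians: φ₁ = 0.7551, φ₂ = 0.7043, Δλ = 26.268° = 0.4585 rad.
cos c = sin φ₁ sin φ₂ + cos φ₁ cos φ₂ cos Δλ = (0.6853)(0.6475) + (0.7282)(0.7621)(0.8967) = 0.94140,
so c = arccos(0.94140) = 0.34404 rad.
Distance = R·c = 6378.14 × 0.3440 ≈ 2194 km.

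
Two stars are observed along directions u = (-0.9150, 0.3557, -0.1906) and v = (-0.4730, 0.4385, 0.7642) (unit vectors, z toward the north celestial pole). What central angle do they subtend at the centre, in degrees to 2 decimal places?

u·v = 0.4431; |u| = 1.0000, |v| = 1.0000.
cos θ = (u·v)/(|u||v|) = 0.4431, so θ = 63.70°.

63.70°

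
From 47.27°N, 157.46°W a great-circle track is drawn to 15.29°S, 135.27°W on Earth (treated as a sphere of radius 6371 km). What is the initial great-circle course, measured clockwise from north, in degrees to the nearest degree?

Δλ = 22.190° = 0.3873 rad.
y = sin Δλ · cos φ₂ = (0.3777)(0.9646) = 0.3643
x = cos φ₁ sin φ₂ − sin φ₁ cos φ₂ cos Δλ = (0.6785)(-0.2637) − (0.7346)(0.9646)(0.9259) = -0.8350
θ = atan2(y, x) = 156.43°, so the bearing is 156°.

156°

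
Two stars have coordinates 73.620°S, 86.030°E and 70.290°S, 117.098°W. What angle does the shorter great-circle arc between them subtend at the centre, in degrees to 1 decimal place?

35.3°

With latitudes φ₁ = -73.620°, φ₂ = -70.290° and longitude difference Δλ = 156.872°:
Haversine: a = sin²(Δφ/2) + cos φ₁ cos φ₂ sin²(Δλ/2) = 0.0008 + (0.2820)(0.3373)(0.9598) = 0.09213.
Central angle c = 2·arcsin(√a) = 0.61679 rad.
So the angular separation is 35.3°.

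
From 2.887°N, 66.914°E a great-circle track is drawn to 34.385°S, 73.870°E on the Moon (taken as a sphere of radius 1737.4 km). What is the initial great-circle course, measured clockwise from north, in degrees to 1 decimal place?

With φ₁ = 0.0504, φ₂ = -0.6001, Δλ = 0.1214 rad, the forward-azimuth formula gives
θ = atan2( sin Δλ cos φ₂ , cos φ₁ sin φ₂ − sin φ₁ cos φ₂ cos Δλ ) = atan2(0.0999, -0.6053) = 170.62°.
So the initial bearing is 170.6°.

170.6°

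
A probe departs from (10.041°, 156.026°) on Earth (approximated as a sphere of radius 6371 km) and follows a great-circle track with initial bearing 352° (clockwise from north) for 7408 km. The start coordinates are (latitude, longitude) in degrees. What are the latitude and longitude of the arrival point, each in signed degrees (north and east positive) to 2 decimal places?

74.63°, 127.21°

Angular distance δ = d/R = 7408/6371 = 1.16277 rad; initial bearing θ = 6.1436 rad.
sin φ₂ = sin φ₁ cos δ + cos φ₁ sin δ cos θ = (0.1744)(0.3968) + (0.9847)(0.9179)(0.9903) = 0.9642, so φ₂ = 74.63°.
Δλ = atan2(sin θ sin δ cos φ₁, cos δ − sin φ₁ sin φ₂) = atan2(-0.1258, 0.2287) = -28.814°.
λ₂ = 156.026° − 28.814° = 127.21°.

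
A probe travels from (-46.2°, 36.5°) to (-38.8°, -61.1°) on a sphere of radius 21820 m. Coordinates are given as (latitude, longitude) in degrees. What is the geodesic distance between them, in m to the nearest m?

25748 m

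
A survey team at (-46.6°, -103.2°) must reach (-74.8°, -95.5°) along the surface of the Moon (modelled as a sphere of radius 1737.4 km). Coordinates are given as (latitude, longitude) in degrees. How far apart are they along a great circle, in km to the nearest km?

With latitudes φ₁ = -46.600°, φ₂ = -74.800° and longitude difference Δλ = 7.700°:
cos c = sin φ₁ sin φ₂ + cos φ₁ cos φ₂ cos Δλ = (-0.7266)(-0.9650) + (0.6871)(0.2622)(0.9910) = 0.87968,
so c = arccos(0.87968) = 0.49561 rad.
Distance = R·c = 1737.4 × 0.4956 ≈ 861 km.

861 km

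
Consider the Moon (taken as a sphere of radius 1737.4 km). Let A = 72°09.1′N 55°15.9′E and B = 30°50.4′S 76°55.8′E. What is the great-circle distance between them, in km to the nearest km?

3156 km

With latitudes φ₁ = 72.152°, φ₂ = -30.840° and longitude difference Δλ = 21.665°:
cos c = sin φ₁ sin φ₂ + cos φ₁ cos φ₂ cos Δλ = (0.9519)(-0.5126) + (0.3065)(0.8586)(0.9294) = -0.24340,
so c = arccos(-0.24340) = 1.81667 rad.
Distance = R·c = 1737.4 × 1.8167 ≈ 3156 km.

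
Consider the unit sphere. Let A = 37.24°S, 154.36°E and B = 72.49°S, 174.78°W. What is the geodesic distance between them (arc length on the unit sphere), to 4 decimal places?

In radians: φ₁ = -0.6500, φ₂ = -1.2652, Δλ = 30.860° = 0.5386 rad.
Haversine: a = sin²(Δφ/2) + cos φ₁ cos φ₂ sin²(Δλ/2) = 0.0917 + (0.7961)(0.3009)(0.0708) = 0.10863.
Central angle c = 2·arcsin(√a) = 0.67176 rad.
On the unit sphere the arc length equals the central angle: 0.6718.

0.6718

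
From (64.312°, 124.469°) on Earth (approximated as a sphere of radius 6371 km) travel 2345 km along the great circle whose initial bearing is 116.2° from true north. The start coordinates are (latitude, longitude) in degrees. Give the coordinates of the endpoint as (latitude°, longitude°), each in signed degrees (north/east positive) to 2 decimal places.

50.53°, 154.99°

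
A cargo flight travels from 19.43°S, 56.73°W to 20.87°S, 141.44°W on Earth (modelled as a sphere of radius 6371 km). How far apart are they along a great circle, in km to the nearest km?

In radians: φ₁ = -0.3391, φ₂ = -0.3643, Δλ = -84.710° = -1.4785 rad.
cos c = sin φ₁ sin φ₂ + cos φ₁ cos φ₂ cos Δλ = (-0.3327)(-0.3562) + (0.9430)(0.9344)(0.0922) = 0.19975,
so c = arccos(0.19975) = 1.36969 rad.
Distance = R·c = 6371 × 1.3697 ≈ 8726 km.

8726 km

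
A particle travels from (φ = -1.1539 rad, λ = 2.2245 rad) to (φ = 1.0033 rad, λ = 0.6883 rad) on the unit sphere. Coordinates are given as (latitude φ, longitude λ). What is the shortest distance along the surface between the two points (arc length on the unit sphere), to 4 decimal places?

In radians: φ₁ = -1.1539, φ₂ = 1.0033, Δλ = -88.018° = -1.5362 rad.
cos c = sin φ₁ sin φ₂ + cos φ₁ cos φ₂ cos Δλ = (-0.9144)(0.8432) + (0.4049)(0.5375)(0.0346) = -0.76350,
so c = arccos(-0.76350) = 2.43951 rad.
On the unit sphere the arc length equals the central angle: 2.4395.

2.4395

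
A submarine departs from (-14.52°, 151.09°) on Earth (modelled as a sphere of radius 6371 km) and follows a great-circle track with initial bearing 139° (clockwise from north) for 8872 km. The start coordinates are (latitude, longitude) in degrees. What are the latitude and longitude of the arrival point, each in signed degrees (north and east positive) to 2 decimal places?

-49.77°, -117.62°

Angular distance δ = d/R = 8872/6371 = 1.39256 rad; initial bearing θ = 2.4260 rad.
sin φ₂ = sin φ₁ cos δ + cos φ₁ sin δ cos θ = (-0.2507)(0.1773) + (0.9681)(0.9842)(-0.7547) = -0.7635, so φ₂ = -49.77°.
Δλ = atan2(sin θ sin δ cos φ₁, cos δ − sin φ₁ sin φ₂) = atan2(0.6250, -0.0141) = 91.295°.
λ₂ = 151.090° + 91.295° = 242.38° → -117.62° after wrapping to (−180°, 180°].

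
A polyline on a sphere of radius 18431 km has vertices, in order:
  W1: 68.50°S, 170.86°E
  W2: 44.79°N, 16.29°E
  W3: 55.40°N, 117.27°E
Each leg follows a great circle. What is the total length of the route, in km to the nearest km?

68426 km

Leg W1→W2: central angle 2.6690 rad, distance 49192.3 km.
Leg W2→W3: central angle 1.0436 rad, distance 19233.8 km.
Total: 49192.3 + 19233.8 ≈ 68426 km.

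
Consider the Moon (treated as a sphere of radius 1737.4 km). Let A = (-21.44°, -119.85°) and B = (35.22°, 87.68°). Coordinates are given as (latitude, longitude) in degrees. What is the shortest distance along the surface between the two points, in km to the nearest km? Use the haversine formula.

4617 km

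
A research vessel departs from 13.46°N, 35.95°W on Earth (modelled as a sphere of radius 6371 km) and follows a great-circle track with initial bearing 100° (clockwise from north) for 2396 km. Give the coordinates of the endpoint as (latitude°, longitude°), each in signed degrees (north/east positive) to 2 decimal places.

Angular distance δ = d/R = 2396/6371 = 0.37608 rad; initial bearing θ = 1.7453 rad.
sin φ₂ = sin φ₁ cos δ + cos φ₁ sin δ cos θ = (0.2328)(0.9301) + (0.9725)(0.3673)(-0.1736) = 0.1545, so φ₂ = 8.89°.
Δλ = atan2(sin θ sin δ cos φ₁, cos δ − sin φ₁ sin φ₂) = atan2(0.3518, 0.8942) = 21.475°.
λ₂ = -35.950° + 21.475° = -14.48°.

8.89°, -14.48°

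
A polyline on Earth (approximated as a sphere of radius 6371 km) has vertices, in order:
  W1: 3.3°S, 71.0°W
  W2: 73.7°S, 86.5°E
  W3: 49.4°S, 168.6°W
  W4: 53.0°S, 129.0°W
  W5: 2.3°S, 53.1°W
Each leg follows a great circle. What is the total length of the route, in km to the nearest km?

Leg W1→W2: central angle 1.7759 rad, distance 11314.0 km.
Leg W2→W3: central angle 0.8206 rad, distance 5228.0 km.
Leg W3→W4: central angle 0.4320 rad, distance 2752.0 km.
Leg W4→W5: central angle 1.3913 rad, distance 8863.9 km.
Total: 11314.0 + 5228.0 + 2752.0 + 8863.9 ≈ 28158 km.

28158 km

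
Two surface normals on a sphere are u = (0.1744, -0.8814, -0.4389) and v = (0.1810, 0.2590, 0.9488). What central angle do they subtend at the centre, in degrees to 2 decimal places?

u·v = -0.6131; |u| = 1.0000, |v| = 1.0000.
cos θ = (u·v)/(|u||v|) = -0.6132, so θ = 127.82°.

127.82°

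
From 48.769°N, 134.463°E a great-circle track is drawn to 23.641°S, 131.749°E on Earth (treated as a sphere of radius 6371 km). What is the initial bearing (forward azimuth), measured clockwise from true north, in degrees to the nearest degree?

Δλ = -2.714° = -0.0474 rad.
y = sin Δλ · cos φ₂ = (-0.0474)(0.9161) = -0.0434
x = cos φ₁ sin φ₂ − sin φ₁ cos φ₂ cos Δλ = (0.6591)(-0.4010) − (0.7521)(0.9161)(0.9989) = -0.9525
θ = atan2(y, x) = -177.39°; adding 360° gives 183°.

183°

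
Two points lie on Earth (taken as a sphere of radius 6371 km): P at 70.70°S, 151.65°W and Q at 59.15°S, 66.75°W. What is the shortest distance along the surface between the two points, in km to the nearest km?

3823 km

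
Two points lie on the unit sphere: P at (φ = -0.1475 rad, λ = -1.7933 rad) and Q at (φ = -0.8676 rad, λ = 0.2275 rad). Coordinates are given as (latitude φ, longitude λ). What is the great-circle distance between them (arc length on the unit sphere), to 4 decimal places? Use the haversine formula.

In radians: φ₁ = -0.1475, φ₂ = -0.8676, Δλ = 115.783° = 2.0208 rad.
Haversine: a = sin²(Δφ/2) + cos φ₁ cos φ₂ sin²(Δλ/2) = 0.1241 + (0.9891)(0.6467)(0.7175) = 0.58306.
Central angle c = 2·arcsin(√a) = 1.73769 rad.
On the unit sphere the arc length equals the central angle: 1.7377.

1.7377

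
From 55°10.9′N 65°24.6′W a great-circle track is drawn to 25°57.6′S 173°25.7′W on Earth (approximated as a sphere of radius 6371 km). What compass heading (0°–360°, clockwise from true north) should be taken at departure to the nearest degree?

With φ₁ = 0.9631, φ₂ = -0.4531, Δλ = -1.8853 rad, the forward-azimuth formula gives
θ = atan2( sin Δλ cos φ₂ , cos φ₁ sin φ₂ − sin φ₁ cos φ₂ cos Δλ ) = atan2(-0.8550, -0.0216) = -91.45°.
Adding 360° brings this into [0°, 360°): 269°.

269°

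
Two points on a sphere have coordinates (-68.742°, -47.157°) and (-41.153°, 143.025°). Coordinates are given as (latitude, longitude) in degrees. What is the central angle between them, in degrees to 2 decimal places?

69.84°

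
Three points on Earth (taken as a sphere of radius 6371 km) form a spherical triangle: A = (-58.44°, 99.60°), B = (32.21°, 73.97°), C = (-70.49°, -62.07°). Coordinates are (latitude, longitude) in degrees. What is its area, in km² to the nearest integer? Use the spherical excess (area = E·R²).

32974603 km²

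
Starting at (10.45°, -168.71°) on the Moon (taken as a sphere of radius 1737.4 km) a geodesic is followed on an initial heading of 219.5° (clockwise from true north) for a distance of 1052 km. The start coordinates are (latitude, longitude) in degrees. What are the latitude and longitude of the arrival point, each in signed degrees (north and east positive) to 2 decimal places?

-16.43°, 169.11°

Angular distance δ = d/R = 1052/1737.4 = 0.60550 rad; initial bearing θ = 3.8310 rad.
sin φ₂ = sin φ₁ cos δ + cos φ₁ sin δ cos θ = (0.1814)(0.8222) + (0.9834)(0.5692)(-0.7716) = -0.2828, so φ₂ = -16.43°.
Δλ = atan2(sin θ sin δ cos φ₁, cos δ − sin φ₁ sin φ₂) = atan2(-0.3560, 0.8735) = -22.175°.
λ₂ = -168.710° − 22.175° = -190.89° → 169.11° after wrapping to (−180°, 180°].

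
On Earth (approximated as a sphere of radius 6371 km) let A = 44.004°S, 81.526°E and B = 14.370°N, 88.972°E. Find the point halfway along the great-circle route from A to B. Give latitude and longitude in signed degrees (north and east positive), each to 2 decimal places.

-14.85°, 85.80°

The central angle between A and B is δ = 1.0257 rad.
With f = 0.5, the slerp weights are sin((1−f)δ)/sin δ = 0.5738 and sin(fδ)/sin δ = 0.5738.
Weighted sum of the unit vectors: (0.5738)·(0.1060,0.7114,-0.6947) + (0.5738)·(0.0174,0.9686,0.2482) = (0.0708, 0.9640, -0.2562).
Converting back: φ = atan2(z, √(x²+y²)) = -14.85°, λ = atan2(y, x) = 85.80°.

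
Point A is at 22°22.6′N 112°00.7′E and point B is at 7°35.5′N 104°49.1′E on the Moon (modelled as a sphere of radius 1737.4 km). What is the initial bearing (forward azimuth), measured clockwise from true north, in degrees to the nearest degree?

206°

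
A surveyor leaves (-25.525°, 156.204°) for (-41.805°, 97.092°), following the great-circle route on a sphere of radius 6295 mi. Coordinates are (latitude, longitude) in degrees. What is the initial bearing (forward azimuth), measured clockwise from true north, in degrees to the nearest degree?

236°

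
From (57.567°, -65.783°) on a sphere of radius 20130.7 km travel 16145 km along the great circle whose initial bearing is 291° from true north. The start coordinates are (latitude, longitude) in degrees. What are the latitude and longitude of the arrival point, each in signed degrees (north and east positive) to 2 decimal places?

46.47°, -142.74°

Angular distance δ = d/R = 16145/20130.7 = 0.80201 rad; initial bearing θ = 5.0789 rad.
sin φ₂ = sin φ₁ cos δ + cos φ₁ sin δ cos θ = (0.8440)(0.6953) + (0.5363)(0.7188)(0.3584) = 0.7250, so φ₂ = 46.47°.
Δλ = atan2(sin θ sin δ cos φ₁, cos δ − sin φ₁ sin φ₂) = atan2(-0.3599, 0.0834) = -76.954°.
λ₂ = -65.783° − 76.954° = -142.74°.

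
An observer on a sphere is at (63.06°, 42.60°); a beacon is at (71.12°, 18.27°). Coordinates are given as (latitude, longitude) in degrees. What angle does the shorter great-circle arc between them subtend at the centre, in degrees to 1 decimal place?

In radians: φ₁ = 1.1006, φ₂ = 1.2413, Δλ = -24.330° = -0.4246 rad.
Haversine: a = sin²(Δφ/2) + cos φ₁ cos φ₂ sin²(Δλ/2) = 0.0049 + (0.4531)(0.3236)(0.0444) = 0.01145.
Central angle c = 2·arcsin(√a) = 0.21441 rad.
So the angular separation is 12.3°.

12.3°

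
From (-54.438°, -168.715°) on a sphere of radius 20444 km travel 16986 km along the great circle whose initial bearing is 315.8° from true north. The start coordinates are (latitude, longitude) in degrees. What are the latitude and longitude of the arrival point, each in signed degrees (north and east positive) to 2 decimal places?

-13.92°, 159.25°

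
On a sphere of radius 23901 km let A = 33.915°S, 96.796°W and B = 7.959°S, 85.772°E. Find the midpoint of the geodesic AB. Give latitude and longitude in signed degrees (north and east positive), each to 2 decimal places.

The central angle between A and B is δ = 2.4095 rad.
With f = 0.5, the slerp weights are sin((1−f)δ)/sin δ = 1.3970 and sin(fδ)/sin δ = 1.3970.
Weighted sum of the unit vectors: (1.3970)·(-0.0982,-0.8240,-0.5580) + (1.3970)·(0.0730,0.9877,-0.1385) = (-0.0352, 0.2286, -0.9729).
Converting back: φ = atan2(z, √(x²+y²)) = -76.63°, λ = atan2(y, x) = 98.75°.

-76.63°, 98.75°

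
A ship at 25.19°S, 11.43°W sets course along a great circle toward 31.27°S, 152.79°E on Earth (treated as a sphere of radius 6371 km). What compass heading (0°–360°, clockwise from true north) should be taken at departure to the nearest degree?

Δλ = 164.220° = 2.8662 rad.
y = sin Δλ · cos φ₂ = (0.2719)(0.8547) = 0.2324
x = cos φ₁ sin φ₂ − sin φ₁ cos φ₂ cos Δλ = (0.9049)(-0.5191) − (-0.4256)(0.8547)(-0.9623) = -0.8198
θ = atan2(y, x) = 164.17°, so the bearing is 164°.

164°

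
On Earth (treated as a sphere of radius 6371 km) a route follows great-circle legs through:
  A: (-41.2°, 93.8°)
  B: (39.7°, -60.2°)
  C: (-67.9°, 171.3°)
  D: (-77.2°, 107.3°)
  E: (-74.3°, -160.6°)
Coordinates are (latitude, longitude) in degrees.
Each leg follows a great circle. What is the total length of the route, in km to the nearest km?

Leg A→B: central angle 2.7966 rad, distance 17817.0 km.
Leg B→C: central angle 2.4528 rad, distance 15627.0 km.
Leg C→D: central angle 0.3480 rad, distance 2217.4 km.
Leg D→E: central angle 0.3581 rad, distance 2281.3 km.
Total: 17817.0 + 15627.0 + 2217.4 + 2281.3 ≈ 37943 km.

37943 km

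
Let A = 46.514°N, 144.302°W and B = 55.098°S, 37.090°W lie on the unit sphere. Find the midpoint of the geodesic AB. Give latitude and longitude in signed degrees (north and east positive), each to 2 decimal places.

Central angle δ = 2.3625 rad. Interpolating on the sphere with fraction f = 0.5:
P = [sin((1−f)δ)·A + sin(fδ)·B] / sin δ = 1.3166·A + 1.3166·B in Cartesian coordinates,
giving P = (-0.1349, -0.9830, -0.1245), i.e. latitude -7.15°, longitude -97.81°.

-7.15°, -97.81°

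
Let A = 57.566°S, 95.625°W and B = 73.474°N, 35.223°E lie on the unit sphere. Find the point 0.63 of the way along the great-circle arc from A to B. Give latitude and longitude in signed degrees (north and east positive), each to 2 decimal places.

34.80°, -57.12°

Central angle δ = 2.7115 rad. Interpolating on the sphere with fraction f = 0.63:
P = [sin((1−f)δ)·A + sin(fδ)·B] / sin δ = 2.0223·A + 2.3757·B in Cartesian coordinates,
giving P = (0.4457, -0.6897, 0.5707), i.e. latitude 34.80°, longitude -57.12°.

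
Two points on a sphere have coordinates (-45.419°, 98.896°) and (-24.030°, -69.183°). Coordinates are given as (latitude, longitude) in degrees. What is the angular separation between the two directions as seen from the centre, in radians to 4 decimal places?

In radians: φ₁ = -0.7927, φ₂ = -0.4194, Δλ = -168.079° = -2.9335 rad.
cos c = sin φ₁ sin φ₂ + cos φ₁ cos φ₂ cos Δλ = (-0.7123)(-0.4072) + (0.7019)(0.9133)(-0.9784) = -0.33721,
so c = arccos(-0.33721) = 1.91475 rad.
So the angular separation is 1.9148 rad.

1.9148 rad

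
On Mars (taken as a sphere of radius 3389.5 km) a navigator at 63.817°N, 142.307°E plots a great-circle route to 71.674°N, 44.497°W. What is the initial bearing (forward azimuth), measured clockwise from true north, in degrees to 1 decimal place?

3.1°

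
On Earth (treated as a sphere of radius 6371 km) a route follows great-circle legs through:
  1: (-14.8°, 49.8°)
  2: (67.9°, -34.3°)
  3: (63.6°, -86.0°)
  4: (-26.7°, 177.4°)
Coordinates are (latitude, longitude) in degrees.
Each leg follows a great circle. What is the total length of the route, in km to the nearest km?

26589 km

Leg 1→2: central angle 1.7714 rad, distance 11285.8 km.
Leg 2→3: central angle 0.3665 rad, distance 2335.1 km.
Leg 3→4: central angle 2.0355 rad, distance 12967.9 km.
Total: 11285.8 + 2335.1 + 12967.9 ≈ 26589 km.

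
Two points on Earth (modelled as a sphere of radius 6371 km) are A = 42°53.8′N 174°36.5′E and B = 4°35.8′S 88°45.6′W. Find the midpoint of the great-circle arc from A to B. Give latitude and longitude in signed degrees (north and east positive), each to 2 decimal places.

27.23°, -127.34°

Central angle δ = 1.7101 rad. Interpolating on the sphere with fraction f = 0.5:
P = [sin((1−f)δ)·A + sin(fδ)·B] / sin δ = 0.7620·A + 0.7620·B in Cartesian coordinates,
giving P = (-0.5393, -0.7069, 0.4576), i.e. latitude 27.23°, longitude -127.34°.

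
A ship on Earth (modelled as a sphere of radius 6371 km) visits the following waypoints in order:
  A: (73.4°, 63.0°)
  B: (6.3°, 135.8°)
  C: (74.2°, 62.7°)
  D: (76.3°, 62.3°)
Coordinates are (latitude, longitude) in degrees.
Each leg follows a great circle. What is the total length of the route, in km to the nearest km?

17856 km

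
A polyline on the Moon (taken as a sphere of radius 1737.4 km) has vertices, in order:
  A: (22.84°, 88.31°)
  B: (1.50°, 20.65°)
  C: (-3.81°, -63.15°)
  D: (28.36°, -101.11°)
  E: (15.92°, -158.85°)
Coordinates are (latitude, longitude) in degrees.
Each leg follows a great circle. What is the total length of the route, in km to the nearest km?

7758 km

Leg A→B: central angle 1.2022 rad, distance 2088.6 km.
Leg B→C: central angle 1.4646 rad, distance 2544.6 km.
Leg C→D: central angle 0.8490 rad, distance 1475.1 km.
Leg D→E: central angle 0.9496 rad, distance 1649.9 km.
Total: 2088.6 + 2544.6 + 1475.1 + 1649.9 ≈ 7758 km.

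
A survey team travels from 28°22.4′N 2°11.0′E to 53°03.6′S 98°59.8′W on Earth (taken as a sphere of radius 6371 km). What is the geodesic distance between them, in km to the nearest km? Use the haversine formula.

13214 km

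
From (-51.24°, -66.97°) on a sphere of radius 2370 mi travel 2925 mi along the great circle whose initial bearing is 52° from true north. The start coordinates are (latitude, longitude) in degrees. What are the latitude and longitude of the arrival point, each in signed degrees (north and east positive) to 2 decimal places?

6.10°, -18.55°

Angular distance δ = d/R = 2925/2370 = 1.23418 rad; initial bearing θ = 0.9076 rad.
sin φ₂ = sin φ₁ cos δ + cos φ₁ sin δ cos θ = (-0.7798)(0.3303) + (0.6261)(0.9439)(0.6157) = 0.1063, so φ₂ = 6.10°.
Δλ = atan2(sin θ sin δ cos φ₁, cos δ − sin φ₁ sin φ₂) = atan2(0.4657, 0.4131) = 48.419°.
λ₂ = -66.970° + 48.419° = -18.55°.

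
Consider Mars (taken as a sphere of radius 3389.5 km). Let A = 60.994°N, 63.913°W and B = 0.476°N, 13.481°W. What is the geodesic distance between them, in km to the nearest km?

4234 km

With latitudes φ₁ = 60.994°, φ₂ = 0.476° and longitude difference Δλ = 50.432°:
Haversine: a = sin²(Δφ/2) + cos φ₁ cos φ₂ sin²(Δλ/2) = 0.2539 + (0.4849)(1.0000)(0.1815) = 0.34193.
Central angle c = 2·arcsin(√a) = 1.24914 rad.
Distance = R·c = 3389.5 × 1.2491 ≈ 4234 km.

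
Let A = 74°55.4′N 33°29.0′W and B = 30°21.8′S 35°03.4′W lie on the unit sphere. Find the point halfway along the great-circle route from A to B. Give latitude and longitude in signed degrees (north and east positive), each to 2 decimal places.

22.28°, -34.69°

Central angle δ = 1.8377 rad. Interpolating on the sphere with fraction f = 0.5:
P = [sin((1−f)δ)·A + sin(fδ)·B] / sin δ = 0.8241·A + 0.8241·B in Cartesian coordinates,
giving P = (0.7608, -0.5267, 0.3792), i.e. latitude 22.28°, longitude -34.69°.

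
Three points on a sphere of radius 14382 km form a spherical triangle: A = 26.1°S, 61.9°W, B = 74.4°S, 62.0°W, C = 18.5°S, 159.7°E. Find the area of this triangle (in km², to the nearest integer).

145191726 km²

Side lengths (central angles): a = 1.4553, b = 2.0912, c = 0.8430 rad; semiperimeter s = 2.1948.
By l'Huilier's theorem, tan(E/4) = √[tan(s/2) tan((s−a)/2) tan((s−b)/2) tan((s−c)/2)], giving spherical excess E = 0.7019 rad.
Area = E·R² = 0.7019 × (14382)² ≈ 145191726 km².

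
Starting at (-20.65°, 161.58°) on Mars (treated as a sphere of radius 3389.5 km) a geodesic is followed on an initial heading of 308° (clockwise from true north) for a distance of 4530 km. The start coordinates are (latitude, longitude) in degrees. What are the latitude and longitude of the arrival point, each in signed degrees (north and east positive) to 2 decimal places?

28.59°, 100.78°

Angular distance δ = d/R = 4530/3389.5 = 1.33648 rad; initial bearing θ = 5.3756 rad.
sin φ₂ = sin φ₁ cos δ + cos φ₁ sin δ cos θ = (-0.3527)(0.2322) + (0.9358)(0.9727)(0.6157) = 0.4785, so φ₂ = 28.59°.
Δλ = atan2(sin θ sin δ cos φ₁, cos δ − sin φ₁ sin φ₂) = atan2(-0.7172, 0.4009) = -60.796°.
λ₂ = 161.580° − 60.796° = 100.78°.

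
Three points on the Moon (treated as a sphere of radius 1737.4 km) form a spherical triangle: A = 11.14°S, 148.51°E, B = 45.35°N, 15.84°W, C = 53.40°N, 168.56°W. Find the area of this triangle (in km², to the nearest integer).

3218485 km²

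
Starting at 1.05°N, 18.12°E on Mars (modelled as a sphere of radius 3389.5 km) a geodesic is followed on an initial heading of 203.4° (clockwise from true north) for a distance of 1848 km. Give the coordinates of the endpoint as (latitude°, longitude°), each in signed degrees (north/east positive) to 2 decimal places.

Angular distance δ = d/R = 1848/3389.5 = 0.54521 rad; initial bearing θ = 3.5500 rad.
sin φ₂ = sin φ₁ cos δ + cos φ₁ sin δ cos θ = (0.0183)(0.8550) + (0.9998)(0.5186)(-0.9178) = -0.4602, so φ₂ = -27.40°.
Δλ = atan2(sin θ sin δ cos φ₁, cos δ − sin φ₁ sin φ₂) = atan2(-0.2059, 0.8634) = -13.414°.
λ₂ = 18.120° − 13.414° = 4.71°.

-27.40°, 4.71°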